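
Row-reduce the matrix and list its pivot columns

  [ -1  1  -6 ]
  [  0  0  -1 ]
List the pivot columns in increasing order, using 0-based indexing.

0, 2

Multiply r1 by -1.
Multiply r2 by -1.
Subtract 6 times r2 from r1.
Pivot columns are the columns containing a leading 1.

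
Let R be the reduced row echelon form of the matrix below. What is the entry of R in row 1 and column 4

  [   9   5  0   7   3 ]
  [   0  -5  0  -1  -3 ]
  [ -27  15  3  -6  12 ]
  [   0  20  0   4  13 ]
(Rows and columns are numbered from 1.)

2/3

ρ1 := 1/9·ρ1
  [   1  5/9  0  7/9  1/3 ]
  [   0   -5  0   -1   -3 ]
  [ -27   15  3   -6   12 ]
  [   0   20  0    4   13 ]
ρ3 := ρ3 + 27·ρ1
  [ 1  5/9  0  7/9  1/3 ]
  [ 0   -5  0   -1   -3 ]
  [ 0   30  3   15   21 ]
  [ 0   20  0    4   13 ]
ρ2 := -1/5·ρ2
  [ 1  5/9  0  7/9  1/3 ]
  [ 0    1  0  1/5  3/5 ]
  [ 0   30  3   15   21 ]
  [ 0   20  0    4   13 ]
ρ3 := ρ3 − 30·ρ2
  [ 1  5/9  0  7/9  1/3 ]
  [ 0    1  0  1/5  3/5 ]
  [ 0    0  3    9    3 ]
  [ 0   20  0    4   13 ]
ρ4 := ρ4 − 20·ρ2
  [ 1  5/9  0  7/9  1/3 ]
  [ 0    1  0  1/5  3/5 ]
  [ 0    0  3    9    3 ]
  [ 0    0  0    0    1 ]
ρ3 := 1/3·ρ3
  [ 1  5/9  0  7/9  1/3 ]
  [ 0    1  0  1/5  3/5 ]
  [ 0    0  1    3    1 ]
  [ 0    0  0    0    1 ]
ρ3 := ρ3 − ρ4
  [ 1  5/9  0  7/9  1/3 ]
  [ 0    1  0  1/5  3/5 ]
  [ 0    0  1    3    0 ]
  [ 0    0  0    0    1 ]
ρ2 := ρ2 − 3/5·ρ4
  [ 1  5/9  0  7/9  1/3 ]
  [ 0    1  0  1/5    0 ]
  [ 0    0  1    3    0 ]
  [ 0    0  0    0    1 ]
ρ1 := ρ1 − 1/3·ρ4
  [ 1  5/9  0  7/9  0 ]
  [ 0    1  0  1/5  0 ]
  [ 0    0  1    3  0 ]
  [ 0    0  0    0  1 ]
ρ1 := ρ1 − 5/9·ρ2
  [ 1  0  0  2/3  0 ]
  [ 0  1  0  1/5  0 ]
  [ 0  0  1    3  0 ]
  [ 0  0  0    0  1 ]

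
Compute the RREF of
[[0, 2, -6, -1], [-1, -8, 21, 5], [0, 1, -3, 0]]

Swap r1 and r2.
  [ -1  -8  21   5 ]
  [  0   2  -6  -1 ]
  [  0   1  -3   0 ]
Multiply r1 by -1.
  [ 1  8  -21  -5 ]
  [ 0  2   -6  -1 ]
  [ 0  1   -3   0 ]
Multiply r2 by 1/2.
  [ 1  8  -21    -5 ]
  [ 0  1   -3  -1/2 ]
  [ 0  1   -3     0 ]
Subtract r2 from r3.
  [ 1  8  -21    -5 ]
  [ 0  1   -3  -1/2 ]
  [ 0  0    0   1/2 ]
Multiply r3 by 2.
  [ 1  8  -21    -5 ]
  [ 0  1   -3  -1/2 ]
  [ 0  0    0     1 ]
Add 1/2 times r3 to r2.
  [ 1  8  -21  -5 ]
  [ 0  1   -3   0 ]
  [ 0  0    0   1 ]
Add 5 times r3 to r1.
  [ 1  8  -21  0 ]
  [ 0  1   -3  0 ]
  [ 0  0    0  1 ]
Subtract 8 times r2 from r1.
  [ 1  0   3  0 ]
  [ 0  1  -3  0 ]
  [ 0  0   0  1 ]

[[1, 0, 3, 0], [0, 1, -3, 0], [0, 0, 0, 1]]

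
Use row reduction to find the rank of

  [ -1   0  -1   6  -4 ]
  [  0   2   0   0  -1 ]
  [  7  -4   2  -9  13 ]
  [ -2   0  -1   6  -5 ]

R1 → -1·R1
  [  1   0   1  -6   4 ]
  [  0   2   0   0  -1 ]
  [  7  -4   2  -9  13 ]
  [ -2   0  -1   6  -5 ]
R3 → R3 − 7·R1
  [  1   0   1  -6    4 ]
  [  0   2   0   0   -1 ]
  [  0  -4  -5  33  -15 ]
  [ -2   0  -1   6   -5 ]
R4 → R4 + 2·R1
  [ 1   0   1  -6    4 ]
  [ 0   2   0   0   -1 ]
  [ 0  -4  -5  33  -15 ]
  [ 0   0   1  -6    3 ]
R2 → 1/2·R2
  [ 1   0   1  -6     4 ]
  [ 0   1   0   0  -1/2 ]
  [ 0  -4  -5  33   -15 ]
  [ 0   0   1  -6     3 ]
R3 → R3 + 4·R2
  [ 1  0   1  -6     4 ]
  [ 0  1   0   0  -1/2 ]
  [ 0  0  -5  33   -17 ]
  [ 0  0   1  -6     3 ]
R3 → -1/5·R3
  [ 1  0  1     -6     4 ]
  [ 0  1  0      0  -1/2 ]
  [ 0  0  1  -33/5  17/5 ]
  [ 0  0  1     -6     3 ]
R4 → R4 − R3
  [ 1  0  1     -6     4 ]
  [ 0  1  0      0  -1/2 ]
  [ 0  0  1  -33/5  17/5 ]
  [ 0  0  0    3/5  -2/5 ]
R4 → 5/3·R4
  [ 1  0  1     -6     4 ]
  [ 0  1  0      0  -1/2 ]
  [ 0  0  1  -33/5  17/5 ]
  [ 0  0  0      1  -2/3 ]
R3 → R3 + 33/5·R4
  [ 1  0  1  -6     4 ]
  [ 0  1  0   0  -1/2 ]
  [ 0  0  1   0    -1 ]
  [ 0  0  0   1  -2/3 ]
R1 → R1 + 6·R4
  [ 1  0  1  0     0 ]
  [ 0  1  0  0  -1/2 ]
  [ 0  0  1  0    -1 ]
  [ 0  0  0  1  -2/3 ]
R1 → R1 − R3
  [ 1  0  0  0     1 ]
  [ 0  1  0  0  -1/2 ]
  [ 0  0  1  0    -1 ]
  [ 0  0  0  1  -2/3 ]
The reduced form has 4 nonzero rows.

rank = 4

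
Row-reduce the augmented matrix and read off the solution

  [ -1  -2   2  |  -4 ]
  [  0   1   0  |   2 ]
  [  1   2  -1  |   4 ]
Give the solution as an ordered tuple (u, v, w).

(0, 2, 0)

Multiply r1 by -1.
  [ 1  2  -2  |  4 ]
  [ 0  1   0  |  2 ]
  [ 1  2  -1  |  4 ]
Subtract r1 from r3.
  [ 1  2  -2  |  4 ]
  [ 0  1   0  |  2 ]
  [ 0  0   1  |  0 ]
Add 2 times r3 to r1.
  [ 1  2  0  |  4 ]
  [ 0  1  0  |  2 ]
  [ 0  0  1  |  0 ]
Subtract 2 times r2 from r1.
  [ 1  0  0  |  0 ]
  [ 0  1  0  |  2 ]
  [ 0  0  1  |  0 ]
Reading off the last column: u = 0, v = 2, w = 0.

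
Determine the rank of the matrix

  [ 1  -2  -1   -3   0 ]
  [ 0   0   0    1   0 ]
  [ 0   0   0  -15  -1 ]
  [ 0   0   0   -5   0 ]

rank = 3

Add 15 times ρ2 to ρ3.
  [ 1  -2  -1  -3   0 ]
  [ 0   0   0   1   0 ]
  [ 0   0   0   0  -1 ]
  [ 0   0   0  -5   0 ]
Add 5 times ρ2 to ρ4.
  [ 1  -2  -1  -3   0 ]
  [ 0   0   0   1   0 ]
  [ 0   0   0   0  -1 ]
  [ 0   0   0   0   0 ]
Multiply ρ3 by -1.
  [ 1  -2  -1  -3  0 ]
  [ 0   0   0   1  0 ]
  [ 0   0   0   0  1 ]
  [ 0   0   0   0  0 ]
Add 3 times ρ2 to ρ1.
  [ 1  -2  -1  0  0 ]
  [ 0   0   0  1  0 ]
  [ 0   0   0  0  1 ]
  [ 0   0   0  0  0 ]
The reduced form has 3 nonzero rows.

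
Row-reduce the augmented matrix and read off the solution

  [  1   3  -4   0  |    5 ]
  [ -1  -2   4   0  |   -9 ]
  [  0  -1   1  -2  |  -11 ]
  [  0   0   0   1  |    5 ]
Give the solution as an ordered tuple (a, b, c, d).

Add R1 to R2.
Add R2 to R3.
Add 2 times R4 to R3.
Add 4 times R3 to R1.
Subtract 3 times R2 from R1.
Reading off the last column: a = -3, b = -4, c = -5, d = 5.

(-3, -4, -5, 5)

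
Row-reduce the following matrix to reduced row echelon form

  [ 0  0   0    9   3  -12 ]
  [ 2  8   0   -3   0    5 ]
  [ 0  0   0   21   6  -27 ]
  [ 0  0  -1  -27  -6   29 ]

ρ1 ↔ ρ2
  [ 2  8   0   -3   0    5 ]
  [ 0  0   0    9   3  -12 ]
  [ 0  0   0   21   6  -27 ]
  [ 0  0  -1  -27  -6   29 ]
ρ1 := 1/2·ρ1
  [ 1  4   0  -3/2   0  5/2 ]
  [ 0  0   0     9   3  -12 ]
  [ 0  0   0    21   6  -27 ]
  [ 0  0  -1   -27  -6   29 ]
ρ2 ↔ ρ4
  [ 1  4   0  -3/2   0  5/2 ]
  [ 0  0  -1   -27  -6   29 ]
  [ 0  0   0    21   6  -27 ]
  [ 0  0   0     9   3  -12 ]
ρ2 := -1·ρ2
  [ 1  4  0  -3/2  0  5/2 ]
  [ 0  0  1    27  6  -29 ]
  [ 0  0  0    21  6  -27 ]
  [ 0  0  0     9  3  -12 ]
ρ3 := 1/21·ρ3
  [ 1  4  0  -3/2    0   5/2 ]
  [ 0  0  1    27    6   -29 ]
  [ 0  0  0     1  2/7  -9/7 ]
  [ 0  0  0     9    3   -12 ]
ρ4 := ρ4 − 9·ρ3
  [ 1  4  0  -3/2    0   5/2 ]
  [ 0  0  1    27    6   -29 ]
  [ 0  0  0     1  2/7  -9/7 ]
  [ 0  0  0     0  3/7  -3/7 ]
ρ4 := 7/3·ρ4
  [ 1  4  0  -3/2    0   5/2 ]
  [ 0  0  1    27    6   -29 ]
  [ 0  0  0     1  2/7  -9/7 ]
  [ 0  0  0     0    1    -1 ]
ρ3 := ρ3 − 2/7·ρ4
  [ 1  4  0  -3/2  0  5/2 ]
  [ 0  0  1    27  6  -29 ]
  [ 0  0  0     1  0   -1 ]
  [ 0  0  0     0  1   -1 ]
ρ2 := ρ2 − 6·ρ4
  [ 1  4  0  -3/2  0  5/2 ]
  [ 0  0  1    27  0  -23 ]
  [ 0  0  0     1  0   -1 ]
  [ 0  0  0     0  1   -1 ]
ρ2 := ρ2 − 27·ρ3
  [ 1  4  0  -3/2  0  5/2 ]
  [ 0  0  1     0  0    4 ]
  [ 0  0  0     1  0   -1 ]
  [ 0  0  0     0  1   -1 ]
ρ1 := ρ1 + 3/2·ρ3
  [ 1  4  0  0  0   1 ]
  [ 0  0  1  0  0   4 ]
  [ 0  0  0  1  0  -1 ]
  [ 0  0  0  0  1  -1 ]

[[1, 4, 0, 0, 0, 1], [0, 0, 1, 0, 0, 4], [0, 0, 0, 1, 0, -1], [0, 0, 0, 0, 1, -1]]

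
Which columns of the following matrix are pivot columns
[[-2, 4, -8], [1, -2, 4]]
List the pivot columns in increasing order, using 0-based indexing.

R1 ← -1/2·R1
  [ 1  -2  4 ]
  [ 1  -2  4 ]
R2 ← R2 − R1
  [ 1  -2  4 ]
  [ 0   0  0 ]
Pivot columns are the columns containing a leading 1.

0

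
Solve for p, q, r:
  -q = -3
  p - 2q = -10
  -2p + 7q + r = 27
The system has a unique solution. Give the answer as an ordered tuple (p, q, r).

Form the augmented matrix and row-reduce:
  [  0  -1  0  |   -3 ]
  [  1  -2  0  |  -10 ]
  [ -2   7  1  |   27 ]
ρ1 <-> ρ2
  [  1  -2  0  |  -10 ]
  [  0  -1  0  |   -3 ]
  [ -2   7  1  |   27 ]
ρ3 -> ρ3 + 2·ρ1
  [ 1  -2  0  |  -10 ]
  [ 0  -1  0  |   -3 ]
  [ 0   3  1  |    7 ]
ρ2 -> -1·ρ2
  [ 1  -2  0  |  -10 ]
  [ 0   1  0  |    3 ]
  [ 0   3  1  |    7 ]
ρ3 -> ρ3 − 3·ρ2
  [ 1  -2  0  |  -10 ]
  [ 0   1  0  |    3 ]
  [ 0   0  1  |   -2 ]
ρ1 -> ρ1 + 2·ρ2
  [ 1  0  0  |  -4 ]
  [ 0  1  0  |   3 ]
  [ 0  0  1  |  -2 ]
Reading off the last column: p = -4, q = 3, r = -2.

(-4, 3, -2)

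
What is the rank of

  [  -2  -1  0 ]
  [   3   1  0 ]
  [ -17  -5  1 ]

R1 → -1/2·R1
R2 → R2 − 3·R1
R3 → R3 + 17·R1
R2 → -2·R2
R3 → R3 − 7/2·R2
R1 → R1 − 1/2·R2
The reduced form has 3 nonzero rows.

rank = 3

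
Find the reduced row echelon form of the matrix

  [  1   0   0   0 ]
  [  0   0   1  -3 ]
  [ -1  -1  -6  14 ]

[[1, 0, 0, 0], [0, 1, 0, 4], [0, 0, 1, -3]]

Add R1 to R3.
  [ 1   0   0   0 ]
  [ 0   0   1  -3 ]
  [ 0  -1  -6  14 ]
Swap R2 and R3.
  [ 1   0   0   0 ]
  [ 0  -1  -6  14 ]
  [ 0   0   1  -3 ]
Multiply R2 by -1.
  [ 1  0  0    0 ]
  [ 0  1  6  -14 ]
  [ 0  0  1   -3 ]
Subtract 6 times R3 from R2.
  [ 1  0  0   0 ]
  [ 0  1  0   4 ]
  [ 0  0  1  -3 ]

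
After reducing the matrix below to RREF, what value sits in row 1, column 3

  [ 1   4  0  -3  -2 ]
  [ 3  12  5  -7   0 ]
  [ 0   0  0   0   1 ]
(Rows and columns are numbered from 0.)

R2 ← R2 − 3·R1
  [ 1  4  0  -3  -2 ]
  [ 0  0  5   2   6 ]
  [ 0  0  0   0   1 ]
R2 ← 1/5·R2
  [ 1  4  0   -3   -2 ]
  [ 0  0  1  2/5  6/5 ]
  [ 0  0  0    0    1 ]
R2 ← R2 − 6/5·R3
  [ 1  4  0   -3  -2 ]
  [ 0  0  1  2/5   0 ]
  [ 0  0  0    0   1 ]
R1 ← R1 + 2·R3
  [ 1  4  0   -3  0 ]
  [ 0  0  1  2/5  0 ]
  [ 0  0  0    0  1 ]

2/5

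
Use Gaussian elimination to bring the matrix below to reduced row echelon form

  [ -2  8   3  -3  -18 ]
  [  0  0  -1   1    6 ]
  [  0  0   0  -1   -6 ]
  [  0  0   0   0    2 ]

[[1, -4, 0, 0, 0], [0, 0, 1, 0, 0], [0, 0, 0, 1, 0], [0, 0, 0, 0, 1]]

R1 → -1/2·R1
  [ 1  -4  -3/2  3/2   9 ]
  [ 0   0    -1    1   6 ]
  [ 0   0     0   -1  -6 ]
  [ 0   0     0    0   2 ]
R2 → -1·R2
  [ 1  -4  -3/2  3/2   9 ]
  [ 0   0     1   -1  -6 ]
  [ 0   0     0   -1  -6 ]
  [ 0   0     0    0   2 ]
R3 → -1·R3
  [ 1  -4  -3/2  3/2   9 ]
  [ 0   0     1   -1  -6 ]
  [ 0   0     0    1   6 ]
  [ 0   0     0    0   2 ]
R4 → 1/2·R4
  [ 1  -4  -3/2  3/2   9 ]
  [ 0   0     1   -1  -6 ]
  [ 0   0     0    1   6 ]
  [ 0   0     0    0   1 ]
R3 → R3 − 6·R4
  [ 1  -4  -3/2  3/2   9 ]
  [ 0   0     1   -1  -6 ]
  [ 0   0     0    1   0 ]
  [ 0   0     0    0   1 ]
R2 → R2 + 6·R4
  [ 1  -4  -3/2  3/2  9 ]
  [ 0   0     1   -1  0 ]
  [ 0   0     0    1  0 ]
  [ 0   0     0    0  1 ]
R1 → R1 − 9·R4
  [ 1  -4  -3/2  3/2  0 ]
  [ 0   0     1   -1  0 ]
  [ 0   0     0    1  0 ]
  [ 0   0     0    0  1 ]
R2 → R2 + R3
  [ 1  -4  -3/2  3/2  0 ]
  [ 0   0     1    0  0 ]
  [ 0   0     0    1  0 ]
  [ 0   0     0    0  1 ]
R1 → R1 − 3/2·R3
  [ 1  -4  -3/2  0  0 ]
  [ 0   0     1  0  0 ]
  [ 0   0     0  1  0 ]
  [ 0   0     0  0  1 ]
R1 → R1 + 3/2·R2
  [ 1  -4  0  0  0 ]
  [ 0   0  1  0  0 ]
  [ 0   0  0  1  0 ]
  [ 0   0  0  0  1 ]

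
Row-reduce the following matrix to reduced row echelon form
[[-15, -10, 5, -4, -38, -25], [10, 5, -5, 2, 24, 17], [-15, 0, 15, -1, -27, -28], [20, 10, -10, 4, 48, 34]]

R1 → -1/15·R1
R2 → R2 − 10·R1
R3 → R3 + 15·R1
R4 → R4 − 20·R1
R2 → -3/5·R2
R3 → R3 − 10·R2
R4 → R4 + 10/3·R2
R3 → -1·R3
R2 → R2 − 2/5·R3
R1 → R1 − 4/15·R3
R1 → R1 − 2/3·R2

[[1, 0, -1, 0, 2, 9/5], [0, 1, 1, 0, 2, -3/5], [0, 0, 0, 1, -3, 1], [0, 0, 0, 0, 0, 0]]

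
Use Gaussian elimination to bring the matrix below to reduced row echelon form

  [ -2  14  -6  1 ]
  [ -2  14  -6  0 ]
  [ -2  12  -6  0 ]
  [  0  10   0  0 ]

[[1, 0, 3, 0], [0, 1, 0, 0], [0, 0, 0, 1], [0, 0, 0, 0]]

R1 ← -1/2·R1
  [  1  -7   3  -1/2 ]
  [ -2  14  -6     0 ]
  [ -2  12  -6     0 ]
  [  0  10   0     0 ]
R2 ← R2 + 2·R1
  [  1  -7   3  -1/2 ]
  [  0   0   0    -1 ]
  [ -2  12  -6     0 ]
  [  0  10   0     0 ]
R3 ← R3 + 2·R1
  [ 1  -7  3  -1/2 ]
  [ 0   0  0    -1 ]
  [ 0  -2  0    -1 ]
  [ 0  10  0     0 ]
R2 <-> R3
  [ 1  -7  3  -1/2 ]
  [ 0  -2  0    -1 ]
  [ 0   0  0    -1 ]
  [ 0  10  0     0 ]
R2 ← -1/2·R2
  [ 1  -7  3  -1/2 ]
  [ 0   1  0   1/2 ]
  [ 0   0  0    -1 ]
  [ 0  10  0     0 ]
R4 ← R4 − 10·R2
  [ 1  -7  3  -1/2 ]
  [ 0   1  0   1/2 ]
  [ 0   0  0    -1 ]
  [ 0   0  0    -5 ]
R3 ← -1·R3
  [ 1  -7  3  -1/2 ]
  [ 0   1  0   1/2 ]
  [ 0   0  0     1 ]
  [ 0   0  0    -5 ]
R4 ← R4 + 5·R3
  [ 1  -7  3  -1/2 ]
  [ 0   1  0   1/2 ]
  [ 0   0  0     1 ]
  [ 0   0  0     0 ]
R2 ← R2 − 1/2·R3
  [ 1  -7  3  -1/2 ]
  [ 0   1  0     0 ]
  [ 0   0  0     1 ]
  [ 0   0  0     0 ]
R1 ← R1 + 1/2·R3
  [ 1  -7  3  0 ]
  [ 0   1  0  0 ]
  [ 0   0  0  1 ]
  [ 0   0  0  0 ]
R1 ← R1 + 7·R2
  [ 1  0  3  0 ]
  [ 0  1  0  0 ]
  [ 0  0  0  1 ]
  [ 0  0  0  0 ]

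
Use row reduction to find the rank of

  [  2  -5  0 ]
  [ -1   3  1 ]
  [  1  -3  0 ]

Multiply r1 by 1/2.
Add r1 to r2.
Subtract r1 from r3.
Multiply r2 by 2.
Add 1/2 times r2 to r3.
Subtract 2 times r3 from r2.
Add 5/2 times r2 to r1.
The reduced form has 3 nonzero rows.

rank = 3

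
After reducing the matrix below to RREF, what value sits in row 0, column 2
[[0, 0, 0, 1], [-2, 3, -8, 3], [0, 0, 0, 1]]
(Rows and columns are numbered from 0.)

4

r1 <=> r2
  [ -2  3  -8  3 ]
  [  0  0   0  1 ]
  [  0  0   0  1 ]
r1 ← -1/2·r1
  [ 1  -3/2  4  -3/2 ]
  [ 0     0  0     1 ]
  [ 0     0  0     1 ]
r3 ← r3 − r2
  [ 1  -3/2  4  -3/2 ]
  [ 0     0  0     1 ]
  [ 0     0  0     0 ]
r1 ← r1 + 3/2·r2
  [ 1  -3/2  4  0 ]
  [ 0     0  0  1 ]
  [ 0     0  0  0 ]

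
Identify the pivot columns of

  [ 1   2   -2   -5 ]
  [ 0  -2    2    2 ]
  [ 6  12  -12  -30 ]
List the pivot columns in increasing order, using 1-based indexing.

1, 2

ρ3 ← ρ3 − 6·ρ1
  [ 1   2  -2  -5 ]
  [ 0  -2   2   2 ]
  [ 0   0   0   0 ]
ρ2 ← -1/2·ρ2
  [ 1  2  -2  -5 ]
  [ 0  1  -1  -1 ]
  [ 0  0   0   0 ]
ρ1 ← ρ1 − 2·ρ2
  [ 1  0   0  -3 ]
  [ 0  1  -1  -1 ]
  [ 0  0   0   0 ]
Pivot columns are the columns containing a leading 1.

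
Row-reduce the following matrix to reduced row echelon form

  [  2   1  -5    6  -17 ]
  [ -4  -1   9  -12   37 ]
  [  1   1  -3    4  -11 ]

ρ1 := 1/2·ρ1
  [  1  1/2  -5/2    3  -17/2 ]
  [ -4   -1     9  -12     37 ]
  [  1    1    -3    4    -11 ]
ρ2 := ρ2 + 4·ρ1
  [ 1  1/2  -5/2  3  -17/2 ]
  [ 0    1    -1  0      3 ]
  [ 1    1    -3  4    -11 ]
ρ3 := ρ3 − ρ1
  [ 1  1/2  -5/2  3  -17/2 ]
  [ 0    1    -1  0      3 ]
  [ 0  1/2  -1/2  1   -5/2 ]
ρ3 := ρ3 − 1/2·ρ2
  [ 1  1/2  -5/2  3  -17/2 ]
  [ 0    1    -1  0      3 ]
  [ 0    0     0  1     -4 ]
ρ1 := ρ1 − 3·ρ3
  [ 1  1/2  -5/2  0  7/2 ]
  [ 0    1    -1  0    3 ]
  [ 0    0     0  1   -4 ]
ρ1 := ρ1 − 1/2·ρ2
  [ 1  0  -2  0   2 ]
  [ 0  1  -1  0   3 ]
  [ 0  0   0  1  -4 ]

[[1, 0, -2, 0, 2], [0, 1, -1, 0, 3], [0, 0, 0, 1, -4]]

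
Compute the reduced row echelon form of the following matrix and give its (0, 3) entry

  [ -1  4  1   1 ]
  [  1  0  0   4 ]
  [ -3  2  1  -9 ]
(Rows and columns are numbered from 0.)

4

R1 := -1·R1
R2 := R2 − R1
R3 := R3 + 3·R1
R2 := 1/4·R2
R3 := R3 + 10·R2
R3 := 2·R3
R2 := R2 − 1/4·R3
R1 := R1 + R3
R1 := R1 + 4·R2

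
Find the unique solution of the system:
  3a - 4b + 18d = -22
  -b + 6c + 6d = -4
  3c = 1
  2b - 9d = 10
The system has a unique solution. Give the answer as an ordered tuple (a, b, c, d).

(-2/3, 2, 1/3, -2/3)

Form the augmented matrix and row-reduce:
  [ 3  -4  0  18  |  -22 ]
  [ 0  -1  6   6  |   -4 ]
  [ 0   0  3   0  |    1 ]
  [ 0   2  0  -9  |   10 ]
Multiply R1 by 1/3.
  [ 1  -4/3  0   6  |  -22/3 ]
  [ 0    -1  6   6  |     -4 ]
  [ 0     0  3   0  |      1 ]
  [ 0     2  0  -9  |     10 ]
Multiply R2 by -1.
  [ 1  -4/3   0   6  |  -22/3 ]
  [ 0     1  -6  -6  |      4 ]
  [ 0     0   3   0  |      1 ]
  [ 0     2   0  -9  |     10 ]
Subtract 2 times R2 from R4.
  [ 1  -4/3   0   6  |  -22/3 ]
  [ 0     1  -6  -6  |      4 ]
  [ 0     0   3   0  |      1 ]
  [ 0     0  12   3  |      2 ]
Multiply R3 by 1/3.
  [ 1  -4/3   0   6  |  -22/3 ]
  [ 0     1  -6  -6  |      4 ]
  [ 0     0   1   0  |    1/3 ]
  [ 0     0  12   3  |      2 ]
Subtract 12 times R3 from R4.
  [ 1  -4/3   0   6  |  -22/3 ]
  [ 0     1  -6  -6  |      4 ]
  [ 0     0   1   0  |    1/3 ]
  [ 0     0   0   3  |     -2 ]
Multiply R4 by 1/3.
  [ 1  -4/3   0   6  |  -22/3 ]
  [ 0     1  -6  -6  |      4 ]
  [ 0     0   1   0  |    1/3 ]
  [ 0     0   0   1  |   -2/3 ]
Add 6 times R4 to R2.
  [ 1  -4/3   0  6  |  -22/3 ]
  [ 0     1  -6  0  |      0 ]
  [ 0     0   1  0  |    1/3 ]
  [ 0     0   0  1  |   -2/3 ]
Subtract 6 times R4 from R1.
  [ 1  -4/3   0  0  |  -10/3 ]
  [ 0     1  -6  0  |      0 ]
  [ 0     0   1  0  |    1/3 ]
  [ 0     0   0  1  |   -2/3 ]
Add 6 times R3 to R2.
  [ 1  -4/3  0  0  |  -10/3 ]
  [ 0     1  0  0  |      2 ]
  [ 0     0  1  0  |    1/3 ]
  [ 0     0  0  1  |   -2/3 ]
Add 4/3 times R2 to R1.
  [ 1  0  0  0  |  -2/3 ]
  [ 0  1  0  0  |     2 ]
  [ 0  0  1  0  |   1/3 ]
  [ 0  0  0  1  |  -2/3 ]
Reading off the last column: a = -2/3, b = 2, c = 1/3, d = -2/3.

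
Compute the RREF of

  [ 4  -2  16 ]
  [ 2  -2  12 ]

R1 ← 1/4·R1
  [ 1  -1/2   4 ]
  [ 2    -2  12 ]
R2 ← R2 − 2·R1
  [ 1  -1/2  4 ]
  [ 0    -1  4 ]
R2 ← -1·R2
  [ 1  -1/2   4 ]
  [ 0     1  -4 ]
R1 ← R1 + 1/2·R2
  [ 1  0   2 ]
  [ 0  1  -4 ]

[[1, 0, 2], [0, 1, -4]]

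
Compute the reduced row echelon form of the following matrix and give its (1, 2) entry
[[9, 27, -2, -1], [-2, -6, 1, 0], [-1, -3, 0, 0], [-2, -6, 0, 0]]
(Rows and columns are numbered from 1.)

3

r1 -> 1/9·r1
  [  1   3  -2/9  -1/9 ]
  [ -2  -6     1     0 ]
  [ -1  -3     0     0 ]
  [ -2  -6     0     0 ]
r2 -> r2 + 2·r1
  [  1   3  -2/9  -1/9 ]
  [  0   0   5/9  -2/9 ]
  [ -1  -3     0     0 ]
  [ -2  -6     0     0 ]
r3 -> r3 + r1
  [  1   3  -2/9  -1/9 ]
  [  0   0   5/9  -2/9 ]
  [  0   0  -2/9  -1/9 ]
  [ -2  -6     0     0 ]
r4 -> r4 + 2·r1
  [ 1  3  -2/9  -1/9 ]
  [ 0  0   5/9  -2/9 ]
  [ 0  0  -2/9  -1/9 ]
  [ 0  0  -4/9  -2/9 ]
r2 -> 9/5·r2
  [ 1  3  -2/9  -1/9 ]
  [ 0  0     1  -2/5 ]
  [ 0  0  -2/9  -1/9 ]
  [ 0  0  -4/9  -2/9 ]
r3 -> r3 + 2/9·r2
  [ 1  3  -2/9  -1/9 ]
  [ 0  0     1  -2/5 ]
  [ 0  0     0  -1/5 ]
  [ 0  0  -4/9  -2/9 ]
r4 -> r4 + 4/9·r2
  [ 1  3  -2/9  -1/9 ]
  [ 0  0     1  -2/5 ]
  [ 0  0     0  -1/5 ]
  [ 0  0     0  -2/5 ]
r3 -> -5·r3
  [ 1  3  -2/9  -1/9 ]
  [ 0  0     1  -2/5 ]
  [ 0  0     0     1 ]
  [ 0  0     0  -2/5 ]
r4 -> r4 + 2/5·r3
  [ 1  3  -2/9  -1/9 ]
  [ 0  0     1  -2/5 ]
  [ 0  0     0     1 ]
  [ 0  0     0     0 ]
r2 -> r2 + 2/5·r3
  [ 1  3  -2/9  -1/9 ]
  [ 0  0     1     0 ]
  [ 0  0     0     1 ]
  [ 0  0     0     0 ]
r1 -> r1 + 1/9·r3
  [ 1  3  -2/9  0 ]
  [ 0  0     1  0 ]
  [ 0  0     0  1 ]
  [ 0  0     0  0 ]
r1 -> r1 + 2/9·r2
  [ 1  3  0  0 ]
  [ 0  0  1  0 ]
  [ 0  0  0  1 ]
  [ 0  0  0  0 ]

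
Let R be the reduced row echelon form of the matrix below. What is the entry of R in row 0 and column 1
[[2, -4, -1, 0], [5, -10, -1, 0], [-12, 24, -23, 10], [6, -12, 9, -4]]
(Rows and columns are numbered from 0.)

r1 → 1/2·r1
  [   1   -2  -1/2   0 ]
  [   5  -10    -1   0 ]
  [ -12   24   -23  10 ]
  [   6  -12     9  -4 ]
r2 → r2 − 5·r1
  [   1   -2  -1/2   0 ]
  [   0    0   3/2   0 ]
  [ -12   24   -23  10 ]
  [   6  -12     9  -4 ]
r3 → r3 + 12·r1
  [ 1   -2  -1/2   0 ]
  [ 0    0   3/2   0 ]
  [ 0    0   -29  10 ]
  [ 6  -12     9  -4 ]
r4 → r4 − 6·r1
  [ 1  -2  -1/2   0 ]
  [ 0   0   3/2   0 ]
  [ 0   0   -29  10 ]
  [ 0   0    12  -4 ]
r2 → 2/3·r2
  [ 1  -2  -1/2   0 ]
  [ 0   0     1   0 ]
  [ 0   0   -29  10 ]
  [ 0   0    12  -4 ]
r3 → r3 + 29·r2
  [ 1  -2  -1/2   0 ]
  [ 0   0     1   0 ]
  [ 0   0     0  10 ]
  [ 0   0    12  -4 ]
r4 → r4 − 12·r2
  [ 1  -2  -1/2   0 ]
  [ 0   0     1   0 ]
  [ 0   0     0  10 ]
  [ 0   0     0  -4 ]
r3 → 1/10·r3
  [ 1  -2  -1/2   0 ]
  [ 0   0     1   0 ]
  [ 0   0     0   1 ]
  [ 0   0     0  -4 ]
r4 → r4 + 4·r3
  [ 1  -2  -1/2  0 ]
  [ 0   0     1  0 ]
  [ 0   0     0  1 ]
  [ 0   0     0  0 ]
r1 → r1 + 1/2·r2
  [ 1  -2  0  0 ]
  [ 0   0  1  0 ]
  [ 0   0  0  1 ]
  [ 0   0  0  0 ]

-2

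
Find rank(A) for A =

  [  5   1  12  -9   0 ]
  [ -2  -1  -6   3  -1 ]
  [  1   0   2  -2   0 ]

rank = 3

ρ1 → 1/5·ρ1
  [  1  1/5  12/5  -9/5   0 ]
  [ -2   -1    -6     3  -1 ]
  [  1    0     2    -2   0 ]
ρ2 → ρ2 + 2·ρ1
  [ 1   1/5  12/5  -9/5   0 ]
  [ 0  -3/5  -6/5  -3/5  -1 ]
  [ 1     0     2    -2   0 ]
ρ3 → ρ3 − ρ1
  [ 1   1/5  12/5  -9/5   0 ]
  [ 0  -3/5  -6/5  -3/5  -1 ]
  [ 0  -1/5  -2/5  -1/5   0 ]
ρ2 → -5/3·ρ2
  [ 1   1/5  12/5  -9/5    0 ]
  [ 0     1     2     1  5/3 ]
  [ 0  -1/5  -2/5  -1/5    0 ]
ρ3 → ρ3 + 1/5·ρ2
  [ 1  1/5  12/5  -9/5    0 ]
  [ 0    1     2     1  5/3 ]
  [ 0    0     0     0  1/3 ]
ρ3 → 3·ρ3
  [ 1  1/5  12/5  -9/5    0 ]
  [ 0    1     2     1  5/3 ]
  [ 0    0     0     0    1 ]
ρ2 → ρ2 − 5/3·ρ3
  [ 1  1/5  12/5  -9/5  0 ]
  [ 0    1     2     1  0 ]
  [ 0    0     0     0  1 ]
ρ1 → ρ1 − 1/5·ρ2
  [ 1  0  2  -2  0 ]
  [ 0  1  2   1  0 ]
  [ 0  0  0   0  1 ]
The reduced form has 3 nonzero rows.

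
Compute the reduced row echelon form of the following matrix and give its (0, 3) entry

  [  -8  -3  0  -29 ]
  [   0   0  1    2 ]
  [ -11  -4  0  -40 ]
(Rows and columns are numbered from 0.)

R1 → -1/8·R1
  [   1  3/8  0  29/8 ]
  [   0    0  1     2 ]
  [ -11   -4  0   -40 ]
R3 → R3 + 11·R1
  [ 1  3/8  0  29/8 ]
  [ 0    0  1     2 ]
  [ 0  1/8  0  -1/8 ]
R2 <-> R3
  [ 1  3/8  0  29/8 ]
  [ 0  1/8  0  -1/8 ]
  [ 0    0  1     2 ]
R2 → 8·R2
  [ 1  3/8  0  29/8 ]
  [ 0    1  0    -1 ]
  [ 0    0  1     2 ]
R1 → R1 − 3/8·R2
  [ 1  0  0   4 ]
  [ 0  1  0  -1 ]
  [ 0  0  1   2 ]

4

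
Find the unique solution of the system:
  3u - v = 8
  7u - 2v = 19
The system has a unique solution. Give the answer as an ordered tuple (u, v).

Form the augmented matrix and row-reduce:
  [ 3  -1  |   8 ]
  [ 7  -2  |  19 ]
r1 → 1/3·r1
  [ 1  -1/3  |  8/3 ]
  [ 7    -2  |   19 ]
r2 → r2 − 7·r1
  [ 1  -1/3  |  8/3 ]
  [ 0   1/3  |  1/3 ]
r2 → 3·r2
  [ 1  -1/3  |  8/3 ]
  [ 0     1  |    1 ]
r1 → r1 + 1/3·r2
  [ 1  0  |  3 ]
  [ 0  1  |  1 ]
Reading off the last column: u = 3, v = 1.

(3, 1)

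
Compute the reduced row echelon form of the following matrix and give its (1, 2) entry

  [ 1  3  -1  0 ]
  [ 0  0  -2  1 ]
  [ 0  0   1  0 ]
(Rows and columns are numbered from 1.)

3

ρ2 → -1/2·ρ2
  [ 1  3  -1     0 ]
  [ 0  0   1  -1/2 ]
  [ 0  0   1     0 ]
ρ3 → ρ3 − ρ2
  [ 1  3  -1     0 ]
  [ 0  0   1  -1/2 ]
  [ 0  0   0   1/2 ]
ρ3 → 2·ρ3
  [ 1  3  -1     0 ]
  [ 0  0   1  -1/2 ]
  [ 0  0   0     1 ]
ρ2 → ρ2 + 1/2·ρ3
  [ 1  3  -1  0 ]
  [ 0  0   1  0 ]
  [ 0  0   0  1 ]
ρ1 → ρ1 + ρ2
  [ 1  3  0  0 ]
  [ 0  0  1  0 ]
  [ 0  0  0  1 ]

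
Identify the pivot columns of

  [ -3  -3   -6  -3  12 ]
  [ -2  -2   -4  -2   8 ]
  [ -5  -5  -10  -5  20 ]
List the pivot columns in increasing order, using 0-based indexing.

ρ1 -> -1/3·ρ1
  [  1   1    2   1  -4 ]
  [ -2  -2   -4  -2   8 ]
  [ -5  -5  -10  -5  20 ]
ρ2 -> ρ2 + 2·ρ1
  [  1   1    2   1  -4 ]
  [  0   0    0   0   0 ]
  [ -5  -5  -10  -5  20 ]
ρ3 -> ρ3 + 5·ρ1
  [ 1  1  2  1  -4 ]
  [ 0  0  0  0   0 ]
  [ 0  0  0  0   0 ]
Pivot columns are the columns containing a leading 1.

0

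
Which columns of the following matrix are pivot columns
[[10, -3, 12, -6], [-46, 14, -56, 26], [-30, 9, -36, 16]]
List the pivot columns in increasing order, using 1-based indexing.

1, 2, 4

r1 := 1/10·r1
  [   1  -3/10  6/5  -3/5 ]
  [ -46     14  -56    26 ]
  [ -30      9  -36    16 ]
r2 := r2 + 46·r1
  [   1  -3/10   6/5  -3/5 ]
  [   0    1/5  -4/5  -8/5 ]
  [ -30      9   -36    16 ]
r3 := r3 + 30·r1
  [ 1  -3/10   6/5  -3/5 ]
  [ 0    1/5  -4/5  -8/5 ]
  [ 0      0     0    -2 ]
r2 := 5·r2
  [ 1  -3/10  6/5  -3/5 ]
  [ 0      1   -4    -8 ]
  [ 0      0    0    -2 ]
r3 := -1/2·r3
  [ 1  -3/10  6/5  -3/5 ]
  [ 0      1   -4    -8 ]
  [ 0      0    0     1 ]
r2 := r2 + 8·r3
  [ 1  -3/10  6/5  -3/5 ]
  [ 0      1   -4     0 ]
  [ 0      0    0     1 ]
r1 := r1 + 3/5·r3
  [ 1  -3/10  6/5  0 ]
  [ 0      1   -4  0 ]
  [ 0      0    0  1 ]
r1 := r1 + 3/10·r2
  [ 1  0   0  0 ]
  [ 0  1  -4  0 ]
  [ 0  0   0  1 ]
Pivot columns are the columns containing a leading 1.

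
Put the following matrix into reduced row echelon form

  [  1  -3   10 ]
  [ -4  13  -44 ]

[[1, 0, -2], [0, 1, -4]]

Add 4 times r1 to r2.
  [ 1  -3  10 ]
  [ 0   1  -4 ]
Add 3 times r2 to r1.
  [ 1  0  -2 ]
  [ 0  1  -4 ]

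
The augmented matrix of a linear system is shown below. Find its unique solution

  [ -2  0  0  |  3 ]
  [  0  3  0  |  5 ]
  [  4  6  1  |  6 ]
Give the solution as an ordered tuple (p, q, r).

ρ1 -> -1/2·ρ1
  [ 1  0  0  |  -3/2 ]
  [ 0  3  0  |     5 ]
  [ 4  6  1  |     6 ]
ρ3 -> ρ3 − 4·ρ1
  [ 1  0  0  |  -3/2 ]
  [ 0  3  0  |     5 ]
  [ 0  6  1  |    12 ]
ρ2 -> 1/3·ρ2
  [ 1  0  0  |  -3/2 ]
  [ 0  1  0  |   5/3 ]
  [ 0  6  1  |    12 ]
ρ3 -> ρ3 − 6·ρ2
  [ 1  0  0  |  -3/2 ]
  [ 0  1  0  |   5/3 ]
  [ 0  0  1  |     2 ]
Reading off the last column: p = -3/2, q = 5/3, r = 2.

(-3/2, 5/3, 2)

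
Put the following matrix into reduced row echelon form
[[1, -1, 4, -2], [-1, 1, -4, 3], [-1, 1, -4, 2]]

[[1, -1, 4, 0], [0, 0, 0, 1], [0, 0, 0, 0]]

R2 → R2 + R1
  [  1  -1   4  -2 ]
  [  0   0   0   1 ]
  [ -1   1  -4   2 ]
R3 → R3 + R1
  [ 1  -1  4  -2 ]
  [ 0   0  0   1 ]
  [ 0   0  0   0 ]
R1 → R1 + 2·R2
  [ 1  -1  4  0 ]
  [ 0   0  0  1 ]
  [ 0   0  0  0 ]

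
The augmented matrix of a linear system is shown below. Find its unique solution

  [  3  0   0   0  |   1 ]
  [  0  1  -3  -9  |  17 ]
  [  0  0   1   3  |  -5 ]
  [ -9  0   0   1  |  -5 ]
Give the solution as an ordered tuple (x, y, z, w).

R1 → 1/3·R1
  [  1  0   0   0  |  1/3 ]
  [  0  1  -3  -9  |   17 ]
  [  0  0   1   3  |   -5 ]
  [ -9  0   0   1  |   -5 ]
R4 → R4 + 9·R1
  [ 1  0   0   0  |  1/3 ]
  [ 0  1  -3  -9  |   17 ]
  [ 0  0   1   3  |   -5 ]
  [ 0  0   0   1  |   -2 ]
R3 → R3 − 3·R4
  [ 1  0   0   0  |  1/3 ]
  [ 0  1  -3  -9  |   17 ]
  [ 0  0   1   0  |    1 ]
  [ 0  0   0   1  |   -2 ]
R2 → R2 + 9·R4
  [ 1  0   0  0  |  1/3 ]
  [ 0  1  -3  0  |   -1 ]
  [ 0  0   1  0  |    1 ]
  [ 0  0   0  1  |   -2 ]
R2 → R2 + 3·R3
  [ 1  0  0  0  |  1/3 ]
  [ 0  1  0  0  |    2 ]
  [ 0  0  1  0  |    1 ]
  [ 0  0  0  1  |   -2 ]
Reading off the last column: x = 1/3, y = 2, z = 1, w = -2.

(1/3, 2, 1, -2)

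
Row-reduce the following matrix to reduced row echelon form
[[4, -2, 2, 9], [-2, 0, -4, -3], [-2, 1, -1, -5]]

[[1, 0, 2, 0], [0, 1, 3, 0], [0, 0, 0, 1]]

R1 ← 1/4·R1
R2 ← R2 + 2·R1
R3 ← R3 + 2·R1
R2 ← -1·R2
R3 ← -2·R3
R2 ← R2 + 3/2·R3
R1 ← R1 − 9/4·R3
R1 ← R1 + 1/2·R2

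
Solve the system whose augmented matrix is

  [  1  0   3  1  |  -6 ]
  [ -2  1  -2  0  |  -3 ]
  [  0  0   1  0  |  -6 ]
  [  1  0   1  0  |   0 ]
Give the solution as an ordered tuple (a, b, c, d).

(6, -3, -6, 6)

Add 2 times R1 to R2.
  [ 1  0  3  1  |   -6 ]
  [ 0  1  4  2  |  -15 ]
  [ 0  0  1  0  |   -6 ]
  [ 1  0  1  0  |    0 ]
Subtract R1 from R4.
  [ 1  0   3   1  |   -6 ]
  [ 0  1   4   2  |  -15 ]
  [ 0  0   1   0  |   -6 ]
  [ 0  0  -2  -1  |    6 ]
Add 2 times R3 to R4.
  [ 1  0  3   1  |   -6 ]
  [ 0  1  4   2  |  -15 ]
  [ 0  0  1   0  |   -6 ]
  [ 0  0  0  -1  |   -6 ]
Multiply R4 by -1.
  [ 1  0  3  1  |   -6 ]
  [ 0  1  4  2  |  -15 ]
  [ 0  0  1  0  |   -6 ]
  [ 0  0  0  1  |    6 ]
Subtract 2 times R4 from R2.
  [ 1  0  3  1  |   -6 ]
  [ 0  1  4  0  |  -27 ]
  [ 0  0  1  0  |   -6 ]
  [ 0  0  0  1  |    6 ]
Subtract R4 from R1.
  [ 1  0  3  0  |  -12 ]
  [ 0  1  4  0  |  -27 ]
  [ 0  0  1  0  |   -6 ]
  [ 0  0  0  1  |    6 ]
Subtract 4 times R3 from R2.
  [ 1  0  3  0  |  -12 ]
  [ 0  1  0  0  |   -3 ]
  [ 0  0  1  0  |   -6 ]
  [ 0  0  0  1  |    6 ]
Subtract 3 times R3 from R1.
  [ 1  0  0  0  |   6 ]
  [ 0  1  0  0  |  -3 ]
  [ 0  0  1  0  |  -6 ]
  [ 0  0  0  1  |   6 ]
Reading off the last column: a = 6, b = -3, c = -6, d = 6.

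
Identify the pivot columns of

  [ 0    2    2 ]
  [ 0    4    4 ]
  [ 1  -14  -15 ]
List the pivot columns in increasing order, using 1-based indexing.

r1 <-> r3
  [ 1  -14  -15 ]
  [ 0    4    4 ]
  [ 0    2    2 ]
r2 := 1/4·r2
  [ 1  -14  -15 ]
  [ 0    1    1 ]
  [ 0    2    2 ]
r3 := r3 − 2·r2
  [ 1  -14  -15 ]
  [ 0    1    1 ]
  [ 0    0    0 ]
r1 := r1 + 14·r2
  [ 1  0  -1 ]
  [ 0  1   1 ]
  [ 0  0   0 ]
Pivot columns are the columns containing a leading 1.

1, 2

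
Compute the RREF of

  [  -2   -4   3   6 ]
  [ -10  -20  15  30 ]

[[1, 2, -3/2, -3], [0, 0, 0, 0]]

R1 := -1/2·R1
  [   1    2  -3/2  -3 ]
  [ -10  -20    15  30 ]
R2 := R2 + 10·R1
  [ 1  2  -3/2  -3 ]
  [ 0  0     0   0 ]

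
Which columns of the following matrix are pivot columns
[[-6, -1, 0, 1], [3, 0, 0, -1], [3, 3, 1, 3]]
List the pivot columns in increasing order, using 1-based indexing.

Multiply R1 by -1/6.
  [ 1  1/6  0  -1/6 ]
  [ 3    0  0    -1 ]
  [ 3    3  1     3 ]
Subtract 3 times R1 from R2.
  [ 1   1/6  0  -1/6 ]
  [ 0  -1/2  0  -1/2 ]
  [ 3     3  1     3 ]
Subtract 3 times R1 from R3.
  [ 1   1/6  0  -1/6 ]
  [ 0  -1/2  0  -1/2 ]
  [ 0   5/2  1   7/2 ]
Multiply R2 by -2.
  [ 1  1/6  0  -1/6 ]
  [ 0    1  0     1 ]
  [ 0  5/2  1   7/2 ]
Subtract 5/2 times R2 from R3.
  [ 1  1/6  0  -1/6 ]
  [ 0    1  0     1 ]
  [ 0    0  1     1 ]
Subtract 1/6 times R2 from R1.
  [ 1  0  0  -1/3 ]
  [ 0  1  0     1 ]
  [ 0  0  1     1 ]
Pivot columns are the columns containing a leading 1.

1, 2, 3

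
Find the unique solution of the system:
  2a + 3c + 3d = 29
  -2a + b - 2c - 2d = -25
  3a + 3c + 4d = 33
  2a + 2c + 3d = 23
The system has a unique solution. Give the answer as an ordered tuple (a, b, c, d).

(1, -5, 6, 3)

Form the augmented matrix and row-reduce:
  [  2  0   3   3  |   29 ]
  [ -2  1  -2  -2  |  -25 ]
  [  3  0   3   4  |   33 ]
  [  2  0   2   3  |   23 ]
r1 -> 1/2·r1
  [  1  0  3/2  3/2  |  29/2 ]
  [ -2  1   -2   -2  |   -25 ]
  [  3  0    3    4  |    33 ]
  [  2  0    2    3  |    23 ]
r2 -> r2 + 2·r1
  [ 1  0  3/2  3/2  |  29/2 ]
  [ 0  1    1    1  |     4 ]
  [ 3  0    3    4  |    33 ]
  [ 2  0    2    3  |    23 ]
r3 -> r3 − 3·r1
  [ 1  0   3/2   3/2  |   29/2 ]
  [ 0  1     1     1  |      4 ]
  [ 0  0  -3/2  -1/2  |  -21/2 ]
  [ 2  0     2     3  |     23 ]
r4 -> r4 − 2·r1
  [ 1  0   3/2   3/2  |   29/2 ]
  [ 0  1     1     1  |      4 ]
  [ 0  0  -3/2  -1/2  |  -21/2 ]
  [ 0  0    -1     0  |     -6 ]
r3 -> -2/3·r3
  [ 1  0  3/2  3/2  |  29/2 ]
  [ 0  1    1    1  |     4 ]
  [ 0  0    1  1/3  |     7 ]
  [ 0  0   -1    0  |    -6 ]
r4 -> r4 + r3
  [ 1  0  3/2  3/2  |  29/2 ]
  [ 0  1    1    1  |     4 ]
  [ 0  0    1  1/3  |     7 ]
  [ 0  0    0  1/3  |     1 ]
r4 -> 3·r4
  [ 1  0  3/2  3/2  |  29/2 ]
  [ 0  1    1    1  |     4 ]
  [ 0  0    1  1/3  |     7 ]
  [ 0  0    0    1  |     3 ]
r3 -> r3 − 1/3·r4
  [ 1  0  3/2  3/2  |  29/2 ]
  [ 0  1    1    1  |     4 ]
  [ 0  0    1    0  |     6 ]
  [ 0  0    0    1  |     3 ]
r2 -> r2 − r4
  [ 1  0  3/2  3/2  |  29/2 ]
  [ 0  1    1    0  |     1 ]
  [ 0  0    1    0  |     6 ]
  [ 0  0    0    1  |     3 ]
r1 -> r1 − 3/2·r4
  [ 1  0  3/2  0  |  10 ]
  [ 0  1    1  0  |   1 ]
  [ 0  0    1  0  |   6 ]
  [ 0  0    0  1  |   3 ]
r2 -> r2 − r3
  [ 1  0  3/2  0  |  10 ]
  [ 0  1    0  0  |  -5 ]
  [ 0  0    1  0  |   6 ]
  [ 0  0    0  1  |   3 ]
r1 -> r1 − 3/2·r3
  [ 1  0  0  0  |   1 ]
  [ 0  1  0  0  |  -5 ]
  [ 0  0  1  0  |   6 ]
  [ 0  0  0  1  |   3 ]
Reading off the last column: a = 1, b = -5, c = 6, d = 3.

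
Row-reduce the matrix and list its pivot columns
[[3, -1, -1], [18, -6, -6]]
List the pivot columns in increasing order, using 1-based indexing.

1

R1 → 1/3·R1
  [  1  -1/3  -1/3 ]
  [ 18    -6    -6 ]
R2 → R2 − 18·R1
  [ 1  -1/3  -1/3 ]
  [ 0     0     0 ]
Pivot columns are the columns containing a leading 1.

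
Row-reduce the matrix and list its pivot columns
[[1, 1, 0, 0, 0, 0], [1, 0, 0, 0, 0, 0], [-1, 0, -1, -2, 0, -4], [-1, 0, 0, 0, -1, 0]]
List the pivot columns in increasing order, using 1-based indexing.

1, 2, 3, 5

R2 → R2 − R1
  [  1   1   0   0   0   0 ]
  [  0  -1   0   0   0   0 ]
  [ -1   0  -1  -2   0  -4 ]
  [ -1   0   0   0  -1   0 ]
R3 → R3 + R1
  [  1   1   0   0   0   0 ]
  [  0  -1   0   0   0   0 ]
  [  0   1  -1  -2   0  -4 ]
  [ -1   0   0   0  -1   0 ]
R4 → R4 + R1
  [ 1   1   0   0   0   0 ]
  [ 0  -1   0   0   0   0 ]
  [ 0   1  -1  -2   0  -4 ]
  [ 0   1   0   0  -1   0 ]
R2 → -1·R2
  [ 1  1   0   0   0   0 ]
  [ 0  1   0   0   0   0 ]
  [ 0  1  -1  -2   0  -4 ]
  [ 0  1   0   0  -1   0 ]
R3 → R3 − R2
  [ 1  1   0   0   0   0 ]
  [ 0  1   0   0   0   0 ]
  [ 0  0  -1  -2   0  -4 ]
  [ 0  1   0   0  -1   0 ]
R4 → R4 − R2
  [ 1  1   0   0   0   0 ]
  [ 0  1   0   0   0   0 ]
  [ 0  0  -1  -2   0  -4 ]
  [ 0  0   0   0  -1   0 ]
R3 → -1·R3
  [ 1  1  0  0   0  0 ]
  [ 0  1  0  0   0  0 ]
  [ 0  0  1  2   0  4 ]
  [ 0  0  0  0  -1  0 ]
R4 → -1·R4
  [ 1  1  0  0  0  0 ]
  [ 0  1  0  0  0  0 ]
  [ 0  0  1  2  0  4 ]
  [ 0  0  0  0  1  0 ]
R1 → R1 − R2
  [ 1  0  0  0  0  0 ]
  [ 0  1  0  0  0  0 ]
  [ 0  0  1  2  0  4 ]
  [ 0  0  0  0  1  0 ]
Pivot columns are the columns containing a leading 1.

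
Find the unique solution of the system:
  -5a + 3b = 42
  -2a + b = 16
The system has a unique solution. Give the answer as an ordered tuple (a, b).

(-6, 4)

Form the augmented matrix and row-reduce:
  [ -5  3  |  42 ]
  [ -2  1  |  16 ]
Multiply r1 by -1/5.
Add 2 times r1 to r2.
Multiply r2 by -5.
Add 3/5 times r2 to r1.
Reading off the last column: a = -6, b = 4.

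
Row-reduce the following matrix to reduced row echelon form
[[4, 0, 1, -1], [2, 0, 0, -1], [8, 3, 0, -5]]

R1 -> 1/4·R1
  [ 1  0  1/4  -1/4 ]
  [ 2  0    0    -1 ]
  [ 8  3    0    -5 ]
R2 -> R2 − 2·R1
  [ 1  0   1/4  -1/4 ]
  [ 0  0  -1/2  -1/2 ]
  [ 8  3     0    -5 ]
R3 -> R3 − 8·R1
  [ 1  0   1/4  -1/4 ]
  [ 0  0  -1/2  -1/2 ]
  [ 0  3    -2    -3 ]
R2 ↔ R3
  [ 1  0   1/4  -1/4 ]
  [ 0  3    -2    -3 ]
  [ 0  0  -1/2  -1/2 ]
R2 -> 1/3·R2
  [ 1  0   1/4  -1/4 ]
  [ 0  1  -2/3    -1 ]
  [ 0  0  -1/2  -1/2 ]
R3 -> -2·R3
  [ 1  0   1/4  -1/4 ]
  [ 0  1  -2/3    -1 ]
  [ 0  0     1     1 ]
R2 -> R2 + 2/3·R3
  [ 1  0  1/4  -1/4 ]
  [ 0  1    0  -1/3 ]
  [ 0  0    1     1 ]
R1 -> R1 − 1/4·R3
  [ 1  0  0  -1/2 ]
  [ 0  1  0  -1/3 ]
  [ 0  0  1     1 ]

[[1, 0, 0, -1/2], [0, 1, 0, -1/3], [0, 0, 1, 1]]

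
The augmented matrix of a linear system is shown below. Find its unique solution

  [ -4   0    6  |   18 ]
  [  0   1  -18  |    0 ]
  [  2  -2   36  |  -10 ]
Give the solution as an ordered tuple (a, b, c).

ρ1 := -1/4·ρ1
  [ 1   0  -3/2  |  -9/2 ]
  [ 0   1   -18  |     0 ]
  [ 2  -2    36  |   -10 ]
ρ3 := ρ3 − 2·ρ1
  [ 1   0  -3/2  |  -9/2 ]
  [ 0   1   -18  |     0 ]
  [ 0  -2    39  |    -1 ]
ρ3 := ρ3 + 2·ρ2
  [ 1  0  -3/2  |  -9/2 ]
  [ 0  1   -18  |     0 ]
  [ 0  0     3  |    -1 ]
ρ3 := 1/3·ρ3
  [ 1  0  -3/2  |  -9/2 ]
  [ 0  1   -18  |     0 ]
  [ 0  0     1  |  -1/3 ]
ρ2 := ρ2 + 18·ρ3
  [ 1  0  -3/2  |  -9/2 ]
  [ 0  1     0  |    -6 ]
  [ 0  0     1  |  -1/3 ]
ρ1 := ρ1 + 3/2·ρ3
  [ 1  0  0  |    -5 ]
  [ 0  1  0  |    -6 ]
  [ 0  0  1  |  -1/3 ]
Reading off the last column: a = -5, b = -6, c = -1/3.

(-5, -6, -1/3)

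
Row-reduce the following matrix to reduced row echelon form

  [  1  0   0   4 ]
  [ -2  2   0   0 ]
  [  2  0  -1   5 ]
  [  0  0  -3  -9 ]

Add 2 times r1 to r2.
  [ 1  0   0   4 ]
  [ 0  2   0   8 ]
  [ 2  0  -1   5 ]
  [ 0  0  -3  -9 ]
Subtract 2 times r1 from r3.
  [ 1  0   0   4 ]
  [ 0  2   0   8 ]
  [ 0  0  -1  -3 ]
  [ 0  0  -3  -9 ]
Multiply r2 by 1/2.
  [ 1  0   0   4 ]
  [ 0  1   0   4 ]
  [ 0  0  -1  -3 ]
  [ 0  0  -3  -9 ]
Multiply r3 by -1.
  [ 1  0   0   4 ]
  [ 0  1   0   4 ]
  [ 0  0   1   3 ]
  [ 0  0  -3  -9 ]
Add 3 times r3 to r4.
  [ 1  0  0  4 ]
  [ 0  1  0  4 ]
  [ 0  0  1  3 ]
  [ 0  0  0  0 ]

[[1, 0, 0, 4], [0, 1, 0, 4], [0, 0, 1, 3], [0, 0, 0, 0]]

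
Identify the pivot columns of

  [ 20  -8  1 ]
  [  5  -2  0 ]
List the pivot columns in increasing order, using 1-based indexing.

R1 → 1/20·R1
  [ 1  -2/5  1/20 ]
  [ 5    -2     0 ]
R2 → R2 − 5·R1
  [ 1  -2/5  1/20 ]
  [ 0     0  -1/4 ]
R2 → -4·R2
  [ 1  -2/5  1/20 ]
  [ 0     0     1 ]
R1 → R1 − 1/20·R2
  [ 1  -2/5  0 ]
  [ 0     0  1 ]
Pivot columns are the columns containing a leading 1.

1, 3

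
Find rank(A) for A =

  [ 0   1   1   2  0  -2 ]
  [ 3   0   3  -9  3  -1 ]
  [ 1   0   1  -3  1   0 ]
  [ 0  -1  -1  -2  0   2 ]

rank = 3

R1 <-> R2
  [ 3   0   3  -9  3  -1 ]
  [ 0   1   1   2  0  -2 ]
  [ 1   0   1  -3  1   0 ]
  [ 0  -1  -1  -2  0   2 ]
R1 → 1/3·R1
  [ 1   0   1  -3  1  -1/3 ]
  [ 0   1   1   2  0    -2 ]
  [ 1   0   1  -3  1     0 ]
  [ 0  -1  -1  -2  0     2 ]
R3 → R3 − R1
  [ 1   0   1  -3  1  -1/3 ]
  [ 0   1   1   2  0    -2 ]
  [ 0   0   0   0  0   1/3 ]
  [ 0  -1  -1  -2  0     2 ]
R4 → R4 + R2
  [ 1  0  1  -3  1  -1/3 ]
  [ 0  1  1   2  0    -2 ]
  [ 0  0  0   0  0   1/3 ]
  [ 0  0  0   0  0     0 ]
R3 → 3·R3
  [ 1  0  1  -3  1  -1/3 ]
  [ 0  1  1   2  0    -2 ]
  [ 0  0  0   0  0     1 ]
  [ 0  0  0   0  0     0 ]
R2 → R2 + 2·R3
  [ 1  0  1  -3  1  -1/3 ]
  [ 0  1  1   2  0     0 ]
  [ 0  0  0   0  0     1 ]
  [ 0  0  0   0  0     0 ]
R1 → R1 + 1/3·R3
  [ 1  0  1  -3  1  0 ]
  [ 0  1  1   2  0  0 ]
  [ 0  0  0   0  0  1 ]
  [ 0  0  0   0  0  0 ]
The reduced form has 3 nonzero rows.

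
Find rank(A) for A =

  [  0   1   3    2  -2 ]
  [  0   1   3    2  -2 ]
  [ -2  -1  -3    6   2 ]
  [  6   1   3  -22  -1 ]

rank = 3

ρ1 ↔ ρ3
  [ -2  -1  -3    6   2 ]
  [  0   1   3    2  -2 ]
  [  0   1   3    2  -2 ]
  [  6   1   3  -22  -1 ]
ρ1 -> -1/2·ρ1
  [ 1  1/2  3/2   -3  -1 ]
  [ 0    1    3    2  -2 ]
  [ 0    1    3    2  -2 ]
  [ 6    1    3  -22  -1 ]
ρ4 -> ρ4 − 6·ρ1
  [ 1  1/2  3/2  -3  -1 ]
  [ 0    1    3   2  -2 ]
  [ 0    1    3   2  -2 ]
  [ 0   -2   -6  -4   5 ]
ρ3 -> ρ3 − ρ2
  [ 1  1/2  3/2  -3  -1 ]
  [ 0    1    3   2  -2 ]
  [ 0    0    0   0   0 ]
  [ 0   -2   -6  -4   5 ]
ρ4 -> ρ4 + 2·ρ2
  [ 1  1/2  3/2  -3  -1 ]
  [ 0    1    3   2  -2 ]
  [ 0    0    0   0   0 ]
  [ 0    0    0   0   1 ]
ρ3 ↔ ρ4
  [ 1  1/2  3/2  -3  -1 ]
  [ 0    1    3   2  -2 ]
  [ 0    0    0   0   1 ]
  [ 0    0    0   0   0 ]
ρ2 -> ρ2 + 2·ρ3
  [ 1  1/2  3/2  -3  -1 ]
  [ 0    1    3   2   0 ]
  [ 0    0    0   0   1 ]
  [ 0    0    0   0   0 ]
ρ1 -> ρ1 + ρ3
  [ 1  1/2  3/2  -3  0 ]
  [ 0    1    3   2  0 ]
  [ 0    0    0   0  1 ]
  [ 0    0    0   0  0 ]
ρ1 -> ρ1 − 1/2·ρ2
  [ 1  0  0  -4  0 ]
  [ 0  1  3   2  0 ]
  [ 0  0  0   0  1 ]
  [ 0  0  0   0  0 ]
The reduced form has 3 nonzero rows.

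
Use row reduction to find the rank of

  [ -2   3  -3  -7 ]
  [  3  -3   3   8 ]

rank = 2

R1 -> -1/2·R1
R2 -> R2 − 3·R1
R2 -> 2/3·R2
R1 -> R1 + 3/2·R2
The reduced form has 2 nonzero rows.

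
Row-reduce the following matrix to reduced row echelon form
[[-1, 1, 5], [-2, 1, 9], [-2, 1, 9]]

R1 ← -1·R1
  [  1  -1  -5 ]
  [ -2   1   9 ]
  [ -2   1   9 ]
R2 ← R2 + 2·R1
  [  1  -1  -5 ]
  [  0  -1  -1 ]
  [ -2   1   9 ]
R3 ← R3 + 2·R1
  [ 1  -1  -5 ]
  [ 0  -1  -1 ]
  [ 0  -1  -1 ]
R2 ← -1·R2
  [ 1  -1  -5 ]
  [ 0   1   1 ]
  [ 0  -1  -1 ]
R3 ← R3 + R2
  [ 1  -1  -5 ]
  [ 0   1   1 ]
  [ 0   0   0 ]
R1 ← R1 + R2
  [ 1  0  -4 ]
  [ 0  1   1 ]
  [ 0  0   0 ]

[[1, 0, -4], [0, 1, 1], [0, 0, 0]]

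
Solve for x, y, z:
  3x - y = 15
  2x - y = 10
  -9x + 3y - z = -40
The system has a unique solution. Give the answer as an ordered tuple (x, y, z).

(5, 0, -5)

Form the augmented matrix and row-reduce:
  [  3  -1   0  |   15 ]
  [  2  -1   0  |   10 ]
  [ -9   3  -1  |  -40 ]
ρ1 := 1/3·ρ1
  [  1  -1/3   0  |    5 ]
  [  2    -1   0  |   10 ]
  [ -9     3  -1  |  -40 ]
ρ2 := ρ2 − 2·ρ1
  [  1  -1/3   0  |    5 ]
  [  0  -1/3   0  |    0 ]
  [ -9     3  -1  |  -40 ]
ρ3 := ρ3 + 9·ρ1
  [ 1  -1/3   0  |  5 ]
  [ 0  -1/3   0  |  0 ]
  [ 0     0  -1  |  5 ]
ρ2 := -3·ρ2
  [ 1  -1/3   0  |  5 ]
  [ 0     1   0  |  0 ]
  [ 0     0  -1  |  5 ]
ρ3 := -1·ρ3
  [ 1  -1/3  0  |   5 ]
  [ 0     1  0  |   0 ]
  [ 0     0  1  |  -5 ]
ρ1 := ρ1 + 1/3·ρ2
  [ 1  0  0  |   5 ]
  [ 0  1  0  |   0 ]
  [ 0  0  1  |  -5 ]
Reading off the last column: x = 5, y = 0, z = -5.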